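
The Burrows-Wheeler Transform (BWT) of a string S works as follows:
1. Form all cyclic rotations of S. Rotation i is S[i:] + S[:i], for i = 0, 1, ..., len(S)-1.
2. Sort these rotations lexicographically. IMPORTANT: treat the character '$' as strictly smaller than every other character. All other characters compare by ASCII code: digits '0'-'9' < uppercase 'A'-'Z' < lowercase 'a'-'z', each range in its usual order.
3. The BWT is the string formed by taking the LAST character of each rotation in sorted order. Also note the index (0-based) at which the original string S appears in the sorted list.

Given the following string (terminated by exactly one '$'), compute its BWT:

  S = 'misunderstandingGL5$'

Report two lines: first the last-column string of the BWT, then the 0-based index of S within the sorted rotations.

Answer: 5LgGtnndndm$uaieriss
11

Derivation:
All 20 rotations (rotation i = S[i:]+S[:i]):
  rot[0] = misunderstandingGL5$
  rot[1] = isunderstandingGL5$m
  rot[2] = sunderstandingGL5$mi
  rot[3] = understandingGL5$mis
  rot[4] = nderstandingGL5$misu
  rot[5] = derstandingGL5$misun
  rot[6] = erstandingGL5$misund
  rot[7] = rstandingGL5$misunde
  rot[8] = standingGL5$misunder
  rot[9] = tandingGL5$misunders
  rot[10] = andingGL5$misunderst
  rot[11] = ndingGL5$misundersta
  rot[12] = dingGL5$misunderstan
  rot[13] = ingGL5$misunderstand
  rot[14] = ngGL5$misunderstandi
  rot[15] = gGL5$misunderstandin
  rot[16] = GL5$misunderstanding
  rot[17] = L5$misunderstandingG
  rot[18] = 5$misunderstandingGL
  rot[19] = $misunderstandingGL5
Sorted (with $ < everything):
  sorted[0] = $misunderstandingGL5  (last char: '5')
  sorted[1] = 5$misunderstandingGL  (last char: 'L')
  sorted[2] = GL5$misunderstanding  (last char: 'g')
  sorted[3] = L5$misunderstandingG  (last char: 'G')
  sorted[4] = andingGL5$misunderst  (last char: 't')
  sorted[5] = derstandingGL5$misun  (last char: 'n')
  sorted[6] = dingGL5$misunderstan  (last char: 'n')
  sorted[7] = erstandingGL5$misund  (last char: 'd')
  sorted[8] = gGL5$misunderstandin  (last char: 'n')
  sorted[9] = ingGL5$misunderstand  (last char: 'd')
  sorted[10] = isunderstandingGL5$m  (last char: 'm')
  sorted[11] = misunderstandingGL5$  (last char: '$')
  sorted[12] = nderstandingGL5$misu  (last char: 'u')
  sorted[13] = ndingGL5$misundersta  (last char: 'a')
  sorted[14] = ngGL5$misunderstandi  (last char: 'i')
  sorted[15] = rstandingGL5$misunde  (last char: 'e')
  sorted[16] = standingGL5$misunder  (last char: 'r')
  sorted[17] = sunderstandingGL5$mi  (last char: 'i')
  sorted[18] = tandingGL5$misunders  (last char: 's')
  sorted[19] = understandingGL5$mis  (last char: 's')
Last column: 5LgGtnndndm$uaieriss
Original string S is at sorted index 11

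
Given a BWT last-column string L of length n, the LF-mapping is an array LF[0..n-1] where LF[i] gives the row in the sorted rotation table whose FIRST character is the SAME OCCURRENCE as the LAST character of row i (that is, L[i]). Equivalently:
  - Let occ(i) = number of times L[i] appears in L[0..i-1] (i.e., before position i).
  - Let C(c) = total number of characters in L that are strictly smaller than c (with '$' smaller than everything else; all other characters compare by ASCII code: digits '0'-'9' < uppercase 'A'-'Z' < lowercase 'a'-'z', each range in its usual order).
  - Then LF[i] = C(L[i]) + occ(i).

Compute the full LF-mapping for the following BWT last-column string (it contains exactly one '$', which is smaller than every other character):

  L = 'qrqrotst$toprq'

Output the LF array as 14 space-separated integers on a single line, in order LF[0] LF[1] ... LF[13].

Char counts: '$':1, 'o':2, 'p':1, 'q':3, 'r':3, 's':1, 't':3
C (first-col start): C('$')=0, C('o')=1, C('p')=3, C('q')=4, C('r')=7, C('s')=10, C('t')=11
L[0]='q': occ=0, LF[0]=C('q')+0=4+0=4
L[1]='r': occ=0, LF[1]=C('r')+0=7+0=7
L[2]='q': occ=1, LF[2]=C('q')+1=4+1=5
L[3]='r': occ=1, LF[3]=C('r')+1=7+1=8
L[4]='o': occ=0, LF[4]=C('o')+0=1+0=1
L[5]='t': occ=0, LF[5]=C('t')+0=11+0=11
L[6]='s': occ=0, LF[6]=C('s')+0=10+0=10
L[7]='t': occ=1, LF[7]=C('t')+1=11+1=12
L[8]='$': occ=0, LF[8]=C('$')+0=0+0=0
L[9]='t': occ=2, LF[9]=C('t')+2=11+2=13
L[10]='o': occ=1, LF[10]=C('o')+1=1+1=2
L[11]='p': occ=0, LF[11]=C('p')+0=3+0=3
L[12]='r': occ=2, LF[12]=C('r')+2=7+2=9
L[13]='q': occ=2, LF[13]=C('q')+2=4+2=6

Answer: 4 7 5 8 1 11 10 12 0 13 2 3 9 6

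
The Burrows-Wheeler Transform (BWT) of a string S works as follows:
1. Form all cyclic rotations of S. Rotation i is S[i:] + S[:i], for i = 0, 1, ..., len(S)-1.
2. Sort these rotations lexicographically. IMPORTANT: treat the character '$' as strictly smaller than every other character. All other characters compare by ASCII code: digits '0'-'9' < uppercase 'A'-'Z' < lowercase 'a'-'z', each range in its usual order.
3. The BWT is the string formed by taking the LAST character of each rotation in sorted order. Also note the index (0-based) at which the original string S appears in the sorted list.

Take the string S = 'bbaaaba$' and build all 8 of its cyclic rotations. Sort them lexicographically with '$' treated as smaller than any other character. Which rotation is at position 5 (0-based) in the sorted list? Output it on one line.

Answer: ba$bbaaa

Derivation:
All 8 rotations (rotation i = S[i:]+S[:i]):
  rot[0] = bbaaaba$
  rot[1] = baaaba$b
  rot[2] = aaaba$bb
  rot[3] = aaba$bba
  rot[4] = aba$bbaa
  rot[5] = ba$bbaaa
  rot[6] = a$bbaaab
  rot[7] = $bbaaaba
Sorted (with $ < everything):
  sorted[0] = $bbaaaba
  sorted[1] = a$bbaaab
  sorted[2] = aaaba$bb
  sorted[3] = aaba$bba
  sorted[4] = aba$bbaa
  sorted[5] = ba$bbaaa
  sorted[6] = baaaba$b
  sorted[7] = bbaaaba$
sorted[5] = ba$bbaaa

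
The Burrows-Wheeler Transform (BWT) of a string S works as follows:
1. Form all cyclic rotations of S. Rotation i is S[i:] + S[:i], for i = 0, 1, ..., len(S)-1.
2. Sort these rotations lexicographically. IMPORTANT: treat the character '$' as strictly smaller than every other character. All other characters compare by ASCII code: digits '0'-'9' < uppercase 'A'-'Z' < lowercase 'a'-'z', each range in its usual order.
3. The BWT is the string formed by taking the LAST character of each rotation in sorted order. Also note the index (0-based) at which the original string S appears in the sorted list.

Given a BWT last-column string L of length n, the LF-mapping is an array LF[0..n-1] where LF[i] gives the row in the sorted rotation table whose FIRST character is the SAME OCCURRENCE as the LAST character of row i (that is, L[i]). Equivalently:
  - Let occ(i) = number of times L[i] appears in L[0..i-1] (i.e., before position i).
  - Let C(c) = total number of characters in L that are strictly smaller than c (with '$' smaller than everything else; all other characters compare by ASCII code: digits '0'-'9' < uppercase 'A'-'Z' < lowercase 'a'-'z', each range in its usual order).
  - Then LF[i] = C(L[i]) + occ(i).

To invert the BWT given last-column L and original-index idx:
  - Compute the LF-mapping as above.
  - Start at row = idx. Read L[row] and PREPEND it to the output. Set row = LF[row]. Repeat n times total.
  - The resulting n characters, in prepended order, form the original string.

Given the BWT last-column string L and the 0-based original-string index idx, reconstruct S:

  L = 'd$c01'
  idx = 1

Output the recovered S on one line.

Answer: 0c1d$

Derivation:
LF mapping: 4 0 3 1 2
Walk LF starting at row 1, prepending L[row]:
  step 1: row=1, L[1]='$', prepend. Next row=LF[1]=0
  step 2: row=0, L[0]='d', prepend. Next row=LF[0]=4
  step 3: row=4, L[4]='1', prepend. Next row=LF[4]=2
  step 4: row=2, L[2]='c', prepend. Next row=LF[2]=3
  step 5: row=3, L[3]='0', prepend. Next row=LF[3]=1
Reversed output: 0c1d$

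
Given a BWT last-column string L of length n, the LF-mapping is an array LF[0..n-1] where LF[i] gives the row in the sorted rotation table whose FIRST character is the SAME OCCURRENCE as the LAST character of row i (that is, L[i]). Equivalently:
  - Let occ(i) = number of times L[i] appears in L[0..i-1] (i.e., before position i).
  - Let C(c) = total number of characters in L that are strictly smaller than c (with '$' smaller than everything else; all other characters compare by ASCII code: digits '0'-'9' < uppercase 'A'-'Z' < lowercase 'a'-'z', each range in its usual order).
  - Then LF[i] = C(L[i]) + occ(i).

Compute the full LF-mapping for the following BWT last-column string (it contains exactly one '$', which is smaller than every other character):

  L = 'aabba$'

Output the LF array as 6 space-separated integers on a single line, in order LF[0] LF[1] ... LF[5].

Char counts: '$':1, 'a':3, 'b':2
C (first-col start): C('$')=0, C('a')=1, C('b')=4
L[0]='a': occ=0, LF[0]=C('a')+0=1+0=1
L[1]='a': occ=1, LF[1]=C('a')+1=1+1=2
L[2]='b': occ=0, LF[2]=C('b')+0=4+0=4
L[3]='b': occ=1, LF[3]=C('b')+1=4+1=5
L[4]='a': occ=2, LF[4]=C('a')+2=1+2=3
L[5]='$': occ=0, LF[5]=C('$')+0=0+0=0

Answer: 1 2 4 5 3 0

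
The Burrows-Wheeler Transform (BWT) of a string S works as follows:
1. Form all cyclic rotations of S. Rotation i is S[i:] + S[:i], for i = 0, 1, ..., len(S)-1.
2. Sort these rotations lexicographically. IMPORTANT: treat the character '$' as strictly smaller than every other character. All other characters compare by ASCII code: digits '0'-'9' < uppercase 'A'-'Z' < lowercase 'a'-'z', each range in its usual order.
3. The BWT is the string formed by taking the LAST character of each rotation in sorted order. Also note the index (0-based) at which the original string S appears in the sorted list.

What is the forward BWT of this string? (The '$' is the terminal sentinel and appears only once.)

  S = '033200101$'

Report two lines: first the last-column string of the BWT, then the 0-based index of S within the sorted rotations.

Answer: 1210$00330
4

Derivation:
All 10 rotations (rotation i = S[i:]+S[:i]):
  rot[0] = 033200101$
  rot[1] = 33200101$0
  rot[2] = 3200101$03
  rot[3] = 200101$033
  rot[4] = 00101$0332
  rot[5] = 0101$03320
  rot[6] = 101$033200
  rot[7] = 01$0332001
  rot[8] = 1$03320010
  rot[9] = $033200101
Sorted (with $ < everything):
  sorted[0] = $033200101  (last char: '1')
  sorted[1] = 00101$0332  (last char: '2')
  sorted[2] = 01$0332001  (last char: '1')
  sorted[3] = 0101$03320  (last char: '0')
  sorted[4] = 033200101$  (last char: '$')
  sorted[5] = 1$03320010  (last char: '0')
  sorted[6] = 101$033200  (last char: '0')
  sorted[7] = 200101$033  (last char: '3')
  sorted[8] = 3200101$03  (last char: '3')
  sorted[9] = 33200101$0  (last char: '0')
Last column: 1210$00330
Original string S is at sorted index 4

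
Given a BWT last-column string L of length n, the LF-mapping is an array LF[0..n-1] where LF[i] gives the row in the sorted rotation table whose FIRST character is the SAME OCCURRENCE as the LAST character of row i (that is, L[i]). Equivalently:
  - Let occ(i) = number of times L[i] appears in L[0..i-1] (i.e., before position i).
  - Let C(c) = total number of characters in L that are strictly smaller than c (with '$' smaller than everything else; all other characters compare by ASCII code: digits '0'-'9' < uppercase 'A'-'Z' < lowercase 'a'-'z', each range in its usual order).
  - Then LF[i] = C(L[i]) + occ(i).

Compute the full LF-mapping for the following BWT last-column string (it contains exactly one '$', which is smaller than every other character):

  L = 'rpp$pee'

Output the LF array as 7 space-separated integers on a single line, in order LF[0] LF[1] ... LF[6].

Answer: 6 3 4 0 5 1 2

Derivation:
Char counts: '$':1, 'e':2, 'p':3, 'r':1
C (first-col start): C('$')=0, C('e')=1, C('p')=3, C('r')=6
L[0]='r': occ=0, LF[0]=C('r')+0=6+0=6
L[1]='p': occ=0, LF[1]=C('p')+0=3+0=3
L[2]='p': occ=1, LF[2]=C('p')+1=3+1=4
L[3]='$': occ=0, LF[3]=C('$')+0=0+0=0
L[4]='p': occ=2, LF[4]=C('p')+2=3+2=5
L[5]='e': occ=0, LF[5]=C('e')+0=1+0=1
L[6]='e': occ=1, LF[6]=C('e')+1=1+1=2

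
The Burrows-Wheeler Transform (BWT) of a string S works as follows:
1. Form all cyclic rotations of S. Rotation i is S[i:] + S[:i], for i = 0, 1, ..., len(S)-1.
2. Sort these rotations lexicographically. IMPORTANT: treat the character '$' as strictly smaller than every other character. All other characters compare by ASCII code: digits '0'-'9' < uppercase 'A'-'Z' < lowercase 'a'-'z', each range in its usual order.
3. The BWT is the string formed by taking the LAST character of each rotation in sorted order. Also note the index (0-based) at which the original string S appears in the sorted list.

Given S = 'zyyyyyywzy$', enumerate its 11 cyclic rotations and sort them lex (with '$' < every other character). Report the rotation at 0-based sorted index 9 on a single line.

Answer: zy$zyyyyyyw

Derivation:
All 11 rotations (rotation i = S[i:]+S[:i]):
  rot[0] = zyyyyyywzy$
  rot[1] = yyyyyywzy$z
  rot[2] = yyyyywzy$zy
  rot[3] = yyyywzy$zyy
  rot[4] = yyywzy$zyyy
  rot[5] = yywzy$zyyyy
  rot[6] = ywzy$zyyyyy
  rot[7] = wzy$zyyyyyy
  rot[8] = zy$zyyyyyyw
  rot[9] = y$zyyyyyywz
  rot[10] = $zyyyyyywzy
Sorted (with $ < everything):
  sorted[0] = $zyyyyyywzy
  sorted[1] = wzy$zyyyyyy
  sorted[2] = y$zyyyyyywz
  sorted[3] = ywzy$zyyyyy
  sorted[4] = yywzy$zyyyy
  sorted[5] = yyywzy$zyyy
  sorted[6] = yyyywzy$zyy
  sorted[7] = yyyyywzy$zy
  sorted[8] = yyyyyywzy$z
  sorted[9] = zy$zyyyyyyw
  sorted[10] = zyyyyyywzy$
sorted[9] = zy$zyyyyyyw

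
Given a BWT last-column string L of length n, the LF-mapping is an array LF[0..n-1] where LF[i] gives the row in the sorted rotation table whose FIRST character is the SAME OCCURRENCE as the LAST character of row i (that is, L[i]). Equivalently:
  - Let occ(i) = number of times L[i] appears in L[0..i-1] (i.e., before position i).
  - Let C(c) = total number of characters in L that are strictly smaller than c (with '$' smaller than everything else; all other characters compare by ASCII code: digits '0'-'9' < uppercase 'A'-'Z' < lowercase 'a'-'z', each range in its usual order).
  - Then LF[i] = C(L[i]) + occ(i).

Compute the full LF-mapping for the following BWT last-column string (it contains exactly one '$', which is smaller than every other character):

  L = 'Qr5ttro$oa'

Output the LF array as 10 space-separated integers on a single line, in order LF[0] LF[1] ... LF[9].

Answer: 2 6 1 8 9 7 4 0 5 3

Derivation:
Char counts: '$':1, '5':1, 'Q':1, 'a':1, 'o':2, 'r':2, 't':2
C (first-col start): C('$')=0, C('5')=1, C('Q')=2, C('a')=3, C('o')=4, C('r')=6, C('t')=8
L[0]='Q': occ=0, LF[0]=C('Q')+0=2+0=2
L[1]='r': occ=0, LF[1]=C('r')+0=6+0=6
L[2]='5': occ=0, LF[2]=C('5')+0=1+0=1
L[3]='t': occ=0, LF[3]=C('t')+0=8+0=8
L[4]='t': occ=1, LF[4]=C('t')+1=8+1=9
L[5]='r': occ=1, LF[5]=C('r')+1=6+1=7
L[6]='o': occ=0, LF[6]=C('o')+0=4+0=4
L[7]='$': occ=0, LF[7]=C('$')+0=0+0=0
L[8]='o': occ=1, LF[8]=C('o')+1=4+1=5
L[9]='a': occ=0, LF[9]=C('a')+0=3+0=3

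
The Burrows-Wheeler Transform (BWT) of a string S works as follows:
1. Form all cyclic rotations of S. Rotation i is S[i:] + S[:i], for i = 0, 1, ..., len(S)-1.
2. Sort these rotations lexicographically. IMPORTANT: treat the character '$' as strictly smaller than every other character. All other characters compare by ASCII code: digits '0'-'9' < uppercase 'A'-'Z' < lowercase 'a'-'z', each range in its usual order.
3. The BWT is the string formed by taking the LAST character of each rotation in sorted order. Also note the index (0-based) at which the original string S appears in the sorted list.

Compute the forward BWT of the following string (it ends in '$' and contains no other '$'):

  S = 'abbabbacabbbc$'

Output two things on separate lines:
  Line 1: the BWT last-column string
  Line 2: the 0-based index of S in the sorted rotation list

All 14 rotations (rotation i = S[i:]+S[:i]):
  rot[0] = abbabbacabbbc$
  rot[1] = bbabbacabbbc$a
  rot[2] = babbacabbbc$ab
  rot[3] = abbacabbbc$abb
  rot[4] = bbacabbbc$abba
  rot[5] = bacabbbc$abbab
  rot[6] = acabbbc$abbabb
  rot[7] = cabbbc$abbabba
  rot[8] = abbbc$abbabbac
  rot[9] = bbbc$abbabbaca
  rot[10] = bbc$abbabbacab
  rot[11] = bc$abbabbacabb
  rot[12] = c$abbabbacabbb
  rot[13] = $abbabbacabbbc
Sorted (with $ < everything):
  sorted[0] = $abbabbacabbbc  (last char: 'c')
  sorted[1] = abbabbacabbbc$  (last char: '$')
  sorted[2] = abbacabbbc$abb  (last char: 'b')
  sorted[3] = abbbc$abbabbac  (last char: 'c')
  sorted[4] = acabbbc$abbabb  (last char: 'b')
  sorted[5] = babbacabbbc$ab  (last char: 'b')
  sorted[6] = bacabbbc$abbab  (last char: 'b')
  sorted[7] = bbabbacabbbc$a  (last char: 'a')
  sorted[8] = bbacabbbc$abba  (last char: 'a')
  sorted[9] = bbbc$abbabbaca  (last char: 'a')
  sorted[10] = bbc$abbabbacab  (last char: 'b')
  sorted[11] = bc$abbabbacabb  (last char: 'b')
  sorted[12] = c$abbabbacabbb  (last char: 'b')
  sorted[13] = cabbbc$abbabba  (last char: 'a')
Last column: c$bcbbbaaabbba
Original string S is at sorted index 1

Answer: c$bcbbbaaabbba
1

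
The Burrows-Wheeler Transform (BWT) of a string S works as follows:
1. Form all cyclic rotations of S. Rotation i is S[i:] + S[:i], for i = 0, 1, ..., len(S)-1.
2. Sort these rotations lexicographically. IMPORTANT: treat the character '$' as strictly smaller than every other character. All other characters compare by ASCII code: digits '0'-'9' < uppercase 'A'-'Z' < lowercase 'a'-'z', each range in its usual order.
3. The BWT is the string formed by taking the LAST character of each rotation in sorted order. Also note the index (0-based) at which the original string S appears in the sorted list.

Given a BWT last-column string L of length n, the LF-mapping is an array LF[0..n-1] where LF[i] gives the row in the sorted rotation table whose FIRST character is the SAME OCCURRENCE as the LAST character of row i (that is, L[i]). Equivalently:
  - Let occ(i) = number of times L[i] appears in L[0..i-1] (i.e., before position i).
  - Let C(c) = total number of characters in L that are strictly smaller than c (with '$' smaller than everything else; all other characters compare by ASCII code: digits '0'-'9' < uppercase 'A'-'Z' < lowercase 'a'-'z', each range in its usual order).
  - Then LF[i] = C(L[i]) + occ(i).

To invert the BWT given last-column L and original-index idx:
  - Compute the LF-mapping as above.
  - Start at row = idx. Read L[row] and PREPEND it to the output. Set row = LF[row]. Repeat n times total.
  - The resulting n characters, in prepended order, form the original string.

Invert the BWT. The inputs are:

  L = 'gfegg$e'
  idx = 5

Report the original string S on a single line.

LF mapping: 4 3 1 5 6 0 2
Walk LF starting at row 5, prepending L[row]:
  step 1: row=5, L[5]='$', prepend. Next row=LF[5]=0
  step 2: row=0, L[0]='g', prepend. Next row=LF[0]=4
  step 3: row=4, L[4]='g', prepend. Next row=LF[4]=6
  step 4: row=6, L[6]='e', prepend. Next row=LF[6]=2
  step 5: row=2, L[2]='e', prepend. Next row=LF[2]=1
  step 6: row=1, L[1]='f', prepend. Next row=LF[1]=3
  step 7: row=3, L[3]='g', prepend. Next row=LF[3]=5
Reversed output: gfeegg$

Answer: gfeegg$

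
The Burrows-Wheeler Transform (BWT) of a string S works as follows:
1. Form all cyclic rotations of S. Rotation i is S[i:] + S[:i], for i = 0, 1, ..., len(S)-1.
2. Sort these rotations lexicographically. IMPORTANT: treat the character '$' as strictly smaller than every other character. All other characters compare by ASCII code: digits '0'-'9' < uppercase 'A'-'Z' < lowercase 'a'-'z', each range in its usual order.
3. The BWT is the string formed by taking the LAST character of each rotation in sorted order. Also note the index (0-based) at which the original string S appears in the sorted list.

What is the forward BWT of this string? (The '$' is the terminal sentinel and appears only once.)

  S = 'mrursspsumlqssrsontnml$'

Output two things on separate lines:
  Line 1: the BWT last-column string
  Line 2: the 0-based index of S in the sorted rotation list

Answer: lmmnu$tosslsumrssrqpnsr
5

Derivation:
All 23 rotations (rotation i = S[i:]+S[:i]):
  rot[0] = mrursspsumlqssrsontnml$
  rot[1] = rursspsumlqssrsontnml$m
  rot[2] = ursspsumlqssrsontnml$mr
  rot[3] = rsspsumlqssrsontnml$mru
  rot[4] = sspsumlqssrsontnml$mrur
  rot[5] = spsumlqssrsontnml$mrurs
  rot[6] = psumlqssrsontnml$mrurss
  rot[7] = sumlqssrsontnml$mrurssp
  rot[8] = umlqssrsontnml$mrurssps
  rot[9] = mlqssrsontnml$mrursspsu
  rot[10] = lqssrsontnml$mrursspsum
  rot[11] = qssrsontnml$mrursspsuml
  rot[12] = ssrsontnml$mrursspsumlq
  rot[13] = srsontnml$mrursspsumlqs
  rot[14] = rsontnml$mrursspsumlqss
  rot[15] = sontnml$mrursspsumlqssr
  rot[16] = ontnml$mrursspsumlqssrs
  rot[17] = ntnml$mrursspsumlqssrso
  rot[18] = tnml$mrursspsumlqssrson
  rot[19] = nml$mrursspsumlqssrsont
  rot[20] = ml$mrursspsumlqssrsontn
  rot[21] = l$mrursspsumlqssrsontnm
  rot[22] = $mrursspsumlqssrsontnml
Sorted (with $ < everything):
  sorted[0] = $mrursspsumlqssrsontnml  (last char: 'l')
  sorted[1] = l$mrursspsumlqssrsontnm  (last char: 'm')
  sorted[2] = lqssrsontnml$mrursspsum  (last char: 'm')
  sorted[3] = ml$mrursspsumlqssrsontn  (last char: 'n')
  sorted[4] = mlqssrsontnml$mrursspsu  (last char: 'u')
  sorted[5] = mrursspsumlqssrsontnml$  (last char: '$')
  sorted[6] = nml$mrursspsumlqssrsont  (last char: 't')
  sorted[7] = ntnml$mrursspsumlqssrso  (last char: 'o')
  sorted[8] = ontnml$mrursspsumlqssrs  (last char: 's')
  sorted[9] = psumlqssrsontnml$mrurss  (last char: 's')
  sorted[10] = qssrsontnml$mrursspsuml  (last char: 'l')
  sorted[11] = rsontnml$mrursspsumlqss  (last char: 's')
  sorted[12] = rsspsumlqssrsontnml$mru  (last char: 'u')
  sorted[13] = rursspsumlqssrsontnml$m  (last char: 'm')
  sorted[14] = sontnml$mrursspsumlqssr  (last char: 'r')
  sorted[15] = spsumlqssrsontnml$mrurs  (last char: 's')
  sorted[16] = srsontnml$mrursspsumlqs  (last char: 's')
  sorted[17] = sspsumlqssrsontnml$mrur  (last char: 'r')
  sorted[18] = ssrsontnml$mrursspsumlq  (last char: 'q')
  sorted[19] = sumlqssrsontnml$mrurssp  (last char: 'p')
  sorted[20] = tnml$mrursspsumlqssrson  (last char: 'n')
  sorted[21] = umlqssrsontnml$mrurssps  (last char: 's')
  sorted[22] = ursspsumlqssrsontnml$mr  (last char: 'r')
Last column: lmmnu$tosslsumrssrqpnsr
Original string S is at sorted index 5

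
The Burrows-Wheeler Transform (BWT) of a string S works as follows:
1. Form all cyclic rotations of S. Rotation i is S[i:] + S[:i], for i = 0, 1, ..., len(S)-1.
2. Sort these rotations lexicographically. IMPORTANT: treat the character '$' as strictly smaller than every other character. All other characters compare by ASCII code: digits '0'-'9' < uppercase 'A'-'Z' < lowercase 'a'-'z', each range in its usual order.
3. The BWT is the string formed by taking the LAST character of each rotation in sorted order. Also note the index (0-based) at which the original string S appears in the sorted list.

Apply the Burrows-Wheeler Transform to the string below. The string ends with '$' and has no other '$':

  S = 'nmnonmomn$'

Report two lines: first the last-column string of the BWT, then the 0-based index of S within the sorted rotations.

Answer: nonnm$ommn
5

Derivation:
All 10 rotations (rotation i = S[i:]+S[:i]):
  rot[0] = nmnonmomn$
  rot[1] = mnonmomn$n
  rot[2] = nonmomn$nm
  rot[3] = onmomn$nmn
  rot[4] = nmomn$nmno
  rot[5] = momn$nmnon
  rot[6] = omn$nmnonm
  rot[7] = mn$nmnonmo
  rot[8] = n$nmnonmom
  rot[9] = $nmnonmomn
Sorted (with $ < everything):
  sorted[0] = $nmnonmomn  (last char: 'n')
  sorted[1] = mn$nmnonmo  (last char: 'o')
  sorted[2] = mnonmomn$n  (last char: 'n')
  sorted[3] = momn$nmnon  (last char: 'n')
  sorted[4] = n$nmnonmom  (last char: 'm')
  sorted[5] = nmnonmomn$  (last char: '$')
  sorted[6] = nmomn$nmno  (last char: 'o')
  sorted[7] = nonmomn$nm  (last char: 'm')
  sorted[8] = omn$nmnonm  (last char: 'm')
  sorted[9] = onmomn$nmn  (last char: 'n')
Last column: nonnm$ommn
Original string S is at sorted index 5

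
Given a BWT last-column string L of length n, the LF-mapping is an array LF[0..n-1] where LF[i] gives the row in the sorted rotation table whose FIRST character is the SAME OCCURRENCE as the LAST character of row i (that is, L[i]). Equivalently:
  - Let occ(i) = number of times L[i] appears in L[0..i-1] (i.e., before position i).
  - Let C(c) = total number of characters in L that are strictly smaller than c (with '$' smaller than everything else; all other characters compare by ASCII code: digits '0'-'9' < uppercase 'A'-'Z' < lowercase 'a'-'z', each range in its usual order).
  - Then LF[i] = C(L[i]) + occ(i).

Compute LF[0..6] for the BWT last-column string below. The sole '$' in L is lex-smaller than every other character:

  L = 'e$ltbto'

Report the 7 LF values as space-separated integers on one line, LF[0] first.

Answer: 2 0 3 5 1 6 4

Derivation:
Char counts: '$':1, 'b':1, 'e':1, 'l':1, 'o':1, 't':2
C (first-col start): C('$')=0, C('b')=1, C('e')=2, C('l')=3, C('o')=4, C('t')=5
L[0]='e': occ=0, LF[0]=C('e')+0=2+0=2
L[1]='$': occ=0, LF[1]=C('$')+0=0+0=0
L[2]='l': occ=0, LF[2]=C('l')+0=3+0=3
L[3]='t': occ=0, LF[3]=C('t')+0=5+0=5
L[4]='b': occ=0, LF[4]=C('b')+0=1+0=1
L[5]='t': occ=1, LF[5]=C('t')+1=5+1=6
L[6]='o': occ=0, LF[6]=C('o')+0=4+0=4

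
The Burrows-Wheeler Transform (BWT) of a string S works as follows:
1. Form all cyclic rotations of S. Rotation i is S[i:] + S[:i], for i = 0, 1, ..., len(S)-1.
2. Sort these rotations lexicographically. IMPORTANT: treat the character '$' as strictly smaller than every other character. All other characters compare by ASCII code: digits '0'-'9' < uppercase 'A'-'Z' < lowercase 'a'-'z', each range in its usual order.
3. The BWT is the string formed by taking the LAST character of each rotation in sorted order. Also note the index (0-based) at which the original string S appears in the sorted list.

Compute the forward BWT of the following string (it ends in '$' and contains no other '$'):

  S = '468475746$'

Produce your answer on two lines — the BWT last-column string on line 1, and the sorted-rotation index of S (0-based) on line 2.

All 10 rotations (rotation i = S[i:]+S[:i]):
  rot[0] = 468475746$
  rot[1] = 68475746$4
  rot[2] = 8475746$46
  rot[3] = 475746$468
  rot[4] = 75746$4684
  rot[5] = 5746$46847
  rot[6] = 746$468475
  rot[7] = 46$4684757
  rot[8] = 6$46847574
  rot[9] = $468475746
Sorted (with $ < everything):
  sorted[0] = $468475746  (last char: '6')
  sorted[1] = 46$4684757  (last char: '7')
  sorted[2] = 468475746$  (last char: '$')
  sorted[3] = 475746$468  (last char: '8')
  sorted[4] = 5746$46847  (last char: '7')
  sorted[5] = 6$46847574  (last char: '4')
  sorted[6] = 68475746$4  (last char: '4')
  sorted[7] = 746$468475  (last char: '5')
  sorted[8] = 75746$4684  (last char: '4')
  sorted[9] = 8475746$46  (last char: '6')
Last column: 67$8744546
Original string S is at sorted index 2

Answer: 67$8744546
2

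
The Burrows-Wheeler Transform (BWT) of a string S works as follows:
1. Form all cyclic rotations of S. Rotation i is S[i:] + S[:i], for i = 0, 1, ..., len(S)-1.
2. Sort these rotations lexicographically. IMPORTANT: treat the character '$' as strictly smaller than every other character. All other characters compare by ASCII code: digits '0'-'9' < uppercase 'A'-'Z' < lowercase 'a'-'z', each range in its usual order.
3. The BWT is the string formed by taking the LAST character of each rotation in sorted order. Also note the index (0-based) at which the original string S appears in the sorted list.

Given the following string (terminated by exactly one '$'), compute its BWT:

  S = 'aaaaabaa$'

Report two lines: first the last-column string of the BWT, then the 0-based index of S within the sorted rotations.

Answer: aab$aaaaa
3

Derivation:
All 9 rotations (rotation i = S[i:]+S[:i]):
  rot[0] = aaaaabaa$
  rot[1] = aaaabaa$a
  rot[2] = aaabaa$aa
  rot[3] = aabaa$aaa
  rot[4] = abaa$aaaa
  rot[5] = baa$aaaaa
  rot[6] = aa$aaaaab
  rot[7] = a$aaaaaba
  rot[8] = $aaaaabaa
Sorted (with $ < everything):
  sorted[0] = $aaaaabaa  (last char: 'a')
  sorted[1] = a$aaaaaba  (last char: 'a')
  sorted[2] = aa$aaaaab  (last char: 'b')
  sorted[3] = aaaaabaa$  (last char: '$')
  sorted[4] = aaaabaa$a  (last char: 'a')
  sorted[5] = aaabaa$aa  (last char: 'a')
  sorted[6] = aabaa$aaa  (last char: 'a')
  sorted[7] = abaa$aaaa  (last char: 'a')
  sorted[8] = baa$aaaaa  (last char: 'a')
Last column: aab$aaaaa
Original string S is at sorted index 3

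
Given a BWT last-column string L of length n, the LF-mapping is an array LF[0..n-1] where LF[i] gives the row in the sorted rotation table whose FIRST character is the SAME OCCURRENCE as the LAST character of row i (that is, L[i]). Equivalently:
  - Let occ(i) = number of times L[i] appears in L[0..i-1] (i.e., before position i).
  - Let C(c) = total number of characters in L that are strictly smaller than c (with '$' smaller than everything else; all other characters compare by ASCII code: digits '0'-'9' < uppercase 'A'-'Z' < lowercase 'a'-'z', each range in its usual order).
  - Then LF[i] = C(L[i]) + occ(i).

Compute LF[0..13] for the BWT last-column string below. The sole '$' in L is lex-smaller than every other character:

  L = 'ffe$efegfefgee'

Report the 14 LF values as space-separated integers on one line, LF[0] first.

Answer: 7 8 1 0 2 9 3 12 10 4 11 13 5 6

Derivation:
Char counts: '$':1, 'e':6, 'f':5, 'g':2
C (first-col start): C('$')=0, C('e')=1, C('f')=7, C('g')=12
L[0]='f': occ=0, LF[0]=C('f')+0=7+0=7
L[1]='f': occ=1, LF[1]=C('f')+1=7+1=8
L[2]='e': occ=0, LF[2]=C('e')+0=1+0=1
L[3]='$': occ=0, LF[3]=C('$')+0=0+0=0
L[4]='e': occ=1, LF[4]=C('e')+1=1+1=2
L[5]='f': occ=2, LF[5]=C('f')+2=7+2=9
L[6]='e': occ=2, LF[6]=C('e')+2=1+2=3
L[7]='g': occ=0, LF[7]=C('g')+0=12+0=12
L[8]='f': occ=3, LF[8]=C('f')+3=7+3=10
L[9]='e': occ=3, LF[9]=C('e')+3=1+3=4
L[10]='f': occ=4, LF[10]=C('f')+4=7+4=11
L[11]='g': occ=1, LF[11]=C('g')+1=12+1=13
L[12]='e': occ=4, LF[12]=C('e')+4=1+4=5
L[13]='e': occ=5, LF[13]=C('e')+5=1+5=6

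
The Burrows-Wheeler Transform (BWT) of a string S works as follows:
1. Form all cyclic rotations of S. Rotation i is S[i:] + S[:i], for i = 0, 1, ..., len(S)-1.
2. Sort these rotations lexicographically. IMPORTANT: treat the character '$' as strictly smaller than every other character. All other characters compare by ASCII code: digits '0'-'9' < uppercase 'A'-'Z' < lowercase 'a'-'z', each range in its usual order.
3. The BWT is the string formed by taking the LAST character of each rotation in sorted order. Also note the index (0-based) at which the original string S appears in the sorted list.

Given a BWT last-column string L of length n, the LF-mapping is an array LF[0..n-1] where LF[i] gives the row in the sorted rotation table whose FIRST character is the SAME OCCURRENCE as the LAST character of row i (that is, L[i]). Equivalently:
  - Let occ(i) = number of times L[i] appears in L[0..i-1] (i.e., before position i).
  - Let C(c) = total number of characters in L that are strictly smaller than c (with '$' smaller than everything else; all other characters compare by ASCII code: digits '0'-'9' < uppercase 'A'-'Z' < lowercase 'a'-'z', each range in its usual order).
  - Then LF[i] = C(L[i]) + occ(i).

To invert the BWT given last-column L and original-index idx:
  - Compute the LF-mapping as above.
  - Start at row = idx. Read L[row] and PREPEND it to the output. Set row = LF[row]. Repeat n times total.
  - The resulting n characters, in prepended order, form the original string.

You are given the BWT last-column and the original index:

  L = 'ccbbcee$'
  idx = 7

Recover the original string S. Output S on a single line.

LF mapping: 3 4 1 2 5 6 7 0
Walk LF starting at row 7, prepending L[row]:
  step 1: row=7, L[7]='$', prepend. Next row=LF[7]=0
  step 2: row=0, L[0]='c', prepend. Next row=LF[0]=3
  step 3: row=3, L[3]='b', prepend. Next row=LF[3]=2
  step 4: row=2, L[2]='b', prepend. Next row=LF[2]=1
  step 5: row=1, L[1]='c', prepend. Next row=LF[1]=4
  step 6: row=4, L[4]='c', prepend. Next row=LF[4]=5
  step 7: row=5, L[5]='e', prepend. Next row=LF[5]=6
  step 8: row=6, L[6]='e', prepend. Next row=LF[6]=7
Reversed output: eeccbbc$

Answer: eeccbbc$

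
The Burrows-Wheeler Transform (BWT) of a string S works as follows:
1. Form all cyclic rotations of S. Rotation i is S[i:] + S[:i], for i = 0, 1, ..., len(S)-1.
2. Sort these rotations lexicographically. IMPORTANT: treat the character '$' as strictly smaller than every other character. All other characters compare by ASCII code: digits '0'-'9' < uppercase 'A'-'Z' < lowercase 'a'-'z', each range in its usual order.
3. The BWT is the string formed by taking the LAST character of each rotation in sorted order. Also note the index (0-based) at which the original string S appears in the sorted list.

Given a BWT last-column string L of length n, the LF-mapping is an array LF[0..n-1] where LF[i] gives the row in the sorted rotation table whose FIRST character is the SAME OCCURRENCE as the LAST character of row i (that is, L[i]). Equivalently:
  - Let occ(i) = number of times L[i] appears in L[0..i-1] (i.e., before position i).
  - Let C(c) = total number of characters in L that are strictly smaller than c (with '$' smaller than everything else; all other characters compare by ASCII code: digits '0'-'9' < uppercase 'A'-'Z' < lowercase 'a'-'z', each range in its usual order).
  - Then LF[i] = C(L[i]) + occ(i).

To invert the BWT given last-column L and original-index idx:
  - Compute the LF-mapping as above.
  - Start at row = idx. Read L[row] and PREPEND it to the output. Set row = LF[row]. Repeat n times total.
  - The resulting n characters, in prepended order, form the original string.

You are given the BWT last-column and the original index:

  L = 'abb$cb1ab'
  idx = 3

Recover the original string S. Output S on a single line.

Answer: abcb1bba$

Derivation:
LF mapping: 2 4 5 0 8 6 1 3 7
Walk LF starting at row 3, prepending L[row]:
  step 1: row=3, L[3]='$', prepend. Next row=LF[3]=0
  step 2: row=0, L[0]='a', prepend. Next row=LF[0]=2
  step 3: row=2, L[2]='b', prepend. Next row=LF[2]=5
  step 4: row=5, L[5]='b', prepend. Next row=LF[5]=6
  step 5: row=6, L[6]='1', prepend. Next row=LF[6]=1
  step 6: row=1, L[1]='b', prepend. Next row=LF[1]=4
  step 7: row=4, L[4]='c', prepend. Next row=LF[4]=8
  step 8: row=8, L[8]='b', prepend. Next row=LF[8]=7
  step 9: row=7, L[7]='a', prepend. Next row=LF[7]=3
Reversed output: abcb1bba$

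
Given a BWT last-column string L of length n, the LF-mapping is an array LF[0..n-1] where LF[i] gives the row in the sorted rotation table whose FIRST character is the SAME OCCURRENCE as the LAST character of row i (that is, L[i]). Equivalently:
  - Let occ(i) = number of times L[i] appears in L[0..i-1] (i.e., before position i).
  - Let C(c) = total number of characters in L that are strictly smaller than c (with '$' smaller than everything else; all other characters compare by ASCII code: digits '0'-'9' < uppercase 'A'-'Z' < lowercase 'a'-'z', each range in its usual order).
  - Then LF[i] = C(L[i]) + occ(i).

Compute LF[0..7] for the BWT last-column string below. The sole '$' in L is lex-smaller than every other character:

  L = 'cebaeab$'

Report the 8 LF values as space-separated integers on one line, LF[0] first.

Answer: 5 6 3 1 7 2 4 0

Derivation:
Char counts: '$':1, 'a':2, 'b':2, 'c':1, 'e':2
C (first-col start): C('$')=0, C('a')=1, C('b')=3, C('c')=5, C('e')=6
L[0]='c': occ=0, LF[0]=C('c')+0=5+0=5
L[1]='e': occ=0, LF[1]=C('e')+0=6+0=6
L[2]='b': occ=0, LF[2]=C('b')+0=3+0=3
L[3]='a': occ=0, LF[3]=C('a')+0=1+0=1
L[4]='e': occ=1, LF[4]=C('e')+1=6+1=7
L[5]='a': occ=1, LF[5]=C('a')+1=1+1=2
L[6]='b': occ=1, LF[6]=C('b')+1=3+1=4
L[7]='$': occ=0, LF[7]=C('$')+0=0+0=0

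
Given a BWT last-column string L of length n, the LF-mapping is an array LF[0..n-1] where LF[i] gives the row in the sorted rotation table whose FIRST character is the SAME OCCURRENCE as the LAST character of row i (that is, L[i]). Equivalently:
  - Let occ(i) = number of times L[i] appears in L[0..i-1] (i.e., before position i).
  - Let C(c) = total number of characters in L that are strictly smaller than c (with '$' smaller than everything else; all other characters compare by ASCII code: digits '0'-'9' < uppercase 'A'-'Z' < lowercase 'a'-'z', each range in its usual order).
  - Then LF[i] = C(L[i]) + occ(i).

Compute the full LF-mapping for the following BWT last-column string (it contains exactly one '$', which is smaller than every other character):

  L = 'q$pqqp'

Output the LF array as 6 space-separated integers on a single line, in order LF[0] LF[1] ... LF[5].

Answer: 3 0 1 4 5 2

Derivation:
Char counts: '$':1, 'p':2, 'q':3
C (first-col start): C('$')=0, C('p')=1, C('q')=3
L[0]='q': occ=0, LF[0]=C('q')+0=3+0=3
L[1]='$': occ=0, LF[1]=C('$')+0=0+0=0
L[2]='p': occ=0, LF[2]=C('p')+0=1+0=1
L[3]='q': occ=1, LF[3]=C('q')+1=3+1=4
L[4]='q': occ=2, LF[4]=C('q')+2=3+2=5
L[5]='p': occ=1, LF[5]=C('p')+1=1+1=2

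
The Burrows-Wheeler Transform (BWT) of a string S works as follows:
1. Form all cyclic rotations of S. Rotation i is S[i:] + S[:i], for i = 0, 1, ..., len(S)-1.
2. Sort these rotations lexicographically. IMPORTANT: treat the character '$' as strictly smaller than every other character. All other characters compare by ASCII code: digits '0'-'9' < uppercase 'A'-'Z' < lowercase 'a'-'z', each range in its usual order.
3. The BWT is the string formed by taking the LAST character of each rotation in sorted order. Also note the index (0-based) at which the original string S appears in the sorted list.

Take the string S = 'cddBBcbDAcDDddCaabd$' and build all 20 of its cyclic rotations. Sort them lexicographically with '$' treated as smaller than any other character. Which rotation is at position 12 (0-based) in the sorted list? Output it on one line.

All 20 rotations (rotation i = S[i:]+S[:i]):
  rot[0] = cddBBcbDAcDDddCaabd$
  rot[1] = ddBBcbDAcDDddCaabd$c
  rot[2] = dBBcbDAcDDddCaabd$cd
  rot[3] = BBcbDAcDDddCaabd$cdd
  rot[4] = BcbDAcDDddCaabd$cddB
  rot[5] = cbDAcDDddCaabd$cddBB
  rot[6] = bDAcDDddCaabd$cddBBc
  rot[7] = DAcDDddCaabd$cddBBcb
  rot[8] = AcDDddCaabd$cddBBcbD
  rot[9] = cDDddCaabd$cddBBcbDA
  rot[10] = DDddCaabd$cddBBcbDAc
  rot[11] = DddCaabd$cddBBcbDAcD
  rot[12] = ddCaabd$cddBBcbDAcDD
  rot[13] = dCaabd$cddBBcbDAcDDd
  rot[14] = Caabd$cddBBcbDAcDDdd
  rot[15] = aabd$cddBBcbDAcDDddC
  rot[16] = abd$cddBBcbDAcDDddCa
  rot[17] = bd$cddBBcbDAcDDddCaa
  rot[18] = d$cddBBcbDAcDDddCaab
  rot[19] = $cddBBcbDAcDDddCaabd
Sorted (with $ < everything):
  sorted[0] = $cddBBcbDAcDDddCaabd
  sorted[1] = AcDDddCaabd$cddBBcbD
  sorted[2] = BBcbDAcDDddCaabd$cdd
  sorted[3] = BcbDAcDDddCaabd$cddB
  sorted[4] = Caabd$cddBBcbDAcDDdd
  sorted[5] = DAcDDddCaabd$cddBBcb
  sorted[6] = DDddCaabd$cddBBcbDAc
  sorted[7] = DddCaabd$cddBBcbDAcD
  sorted[8] = aabd$cddBBcbDAcDDddC
  sorted[9] = abd$cddBBcbDAcDDddCa
  sorted[10] = bDAcDDddCaabd$cddBBc
  sorted[11] = bd$cddBBcbDAcDDddCaa
  sorted[12] = cDDddCaabd$cddBBcbDA
  sorted[13] = cbDAcDDddCaabd$cddBB
  sorted[14] = cddBBcbDAcDDddCaabd$
  sorted[15] = d$cddBBcbDAcDDddCaab
  sorted[16] = dBBcbDAcDDddCaabd$cd
  sorted[17] = dCaabd$cddBBcbDAcDDd
  sorted[18] = ddBBcbDAcDDddCaabd$c
  sorted[19] = ddCaabd$cddBBcbDAcDD
sorted[12] = cDDddCaabd$cddBBcbDA

Answer: cDDddCaabd$cddBBcbDA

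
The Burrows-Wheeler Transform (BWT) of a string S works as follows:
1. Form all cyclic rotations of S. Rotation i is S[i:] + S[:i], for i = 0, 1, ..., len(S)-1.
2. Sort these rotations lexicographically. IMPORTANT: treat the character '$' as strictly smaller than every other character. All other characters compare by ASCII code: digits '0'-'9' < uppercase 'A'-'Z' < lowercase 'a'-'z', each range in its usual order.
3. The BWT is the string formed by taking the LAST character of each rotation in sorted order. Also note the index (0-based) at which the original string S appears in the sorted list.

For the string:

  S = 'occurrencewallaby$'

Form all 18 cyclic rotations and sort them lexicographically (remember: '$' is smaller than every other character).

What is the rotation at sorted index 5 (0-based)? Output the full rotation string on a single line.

All 18 rotations (rotation i = S[i:]+S[:i]):
  rot[0] = occurrencewallaby$
  rot[1] = ccurrencewallaby$o
  rot[2] = currencewallaby$oc
  rot[3] = urrencewallaby$occ
  rot[4] = rrencewallaby$occu
  rot[5] = rencewallaby$occur
  rot[6] = encewallaby$occurr
  rot[7] = ncewallaby$occurre
  rot[8] = cewallaby$occurren
  rot[9] = ewallaby$occurrenc
  rot[10] = wallaby$occurrence
  rot[11] = allaby$occurrencew
  rot[12] = llaby$occurrencewa
  rot[13] = laby$occurrencewal
  rot[14] = aby$occurrencewall
  rot[15] = by$occurrencewalla
  rot[16] = y$occurrencewallab
  rot[17] = $occurrencewallaby
Sorted (with $ < everything):
  sorted[0] = $occurrencewallaby
  sorted[1] = aby$occurrencewall
  sorted[2] = allaby$occurrencew
  sorted[3] = by$occurrencewalla
  sorted[4] = ccurrencewallaby$o
  sorted[5] = cewallaby$occurren
  sorted[6] = currencewallaby$oc
  sorted[7] = encewallaby$occurr
  sorted[8] = ewallaby$occurrenc
  sorted[9] = laby$occurrencewal
  sorted[10] = llaby$occurrencewa
  sorted[11] = ncewallaby$occurre
  sorted[12] = occurrencewallaby$
  sorted[13] = rencewallaby$occur
  sorted[14] = rrencewallaby$occu
  sorted[15] = urrencewallaby$occ
  sorted[16] = wallaby$occurrence
  sorted[17] = y$occurrencewallab
sorted[5] = cewallaby$occurren

Answer: cewallaby$occurren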